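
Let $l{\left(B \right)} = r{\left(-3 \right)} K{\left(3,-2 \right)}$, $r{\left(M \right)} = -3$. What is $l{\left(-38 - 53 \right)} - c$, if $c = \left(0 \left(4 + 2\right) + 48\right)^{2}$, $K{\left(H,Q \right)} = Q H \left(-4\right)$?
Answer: $-2376$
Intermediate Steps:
$K{\left(H,Q \right)} = - 4 H Q$ ($K{\left(H,Q \right)} = H Q \left(-4\right) = - 4 H Q$)
$c = 2304$ ($c = \left(0 \cdot 6 + 48\right)^{2} = \left(0 + 48\right)^{2} = 48^{2} = 2304$)
$l{\left(B \right)} = -72$ ($l{\left(B \right)} = - 3 \left(\left(-4\right) 3 \left(-2\right)\right) = \left(-3\right) 24 = -72$)
$l{\left(-38 - 53 \right)} - c = -72 - 2304 = -2376$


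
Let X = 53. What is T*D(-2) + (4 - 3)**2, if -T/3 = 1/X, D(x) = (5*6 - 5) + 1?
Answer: -25/53 ≈ -0.47170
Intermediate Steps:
D(x) = 26 (D(x) = (30 - 5) + 1 = 25 + 1 = 26)
T = -3/53 ≈ -0.056604
T*D(-2) + (4 - 3)**2 = -3/53*26 + (4 - 3)**2 = -78/53 + 1**2 = -78/53 + 1 = -25/53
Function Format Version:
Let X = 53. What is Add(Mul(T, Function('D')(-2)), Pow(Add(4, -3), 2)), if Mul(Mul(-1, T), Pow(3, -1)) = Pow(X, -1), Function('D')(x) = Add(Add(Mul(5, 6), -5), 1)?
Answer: Rational(-25, 53) ≈ -0.47170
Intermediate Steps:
Function('D')(x) = 26 (Function('D')(x) = Add(Add(30, -5), 1) = Add(25, 1) = 26)
T = Rational(-3, 53) (T = Mul(-3, Pow(53, -1)) = Mul(-3, Rational(1, 53)) = Rational(-3, 53) ≈ -0.056604)
Add(Mul(T, Function('D')(-2)), Pow(Add(4, -3), 2)) = Add(Mul(Rational(-3, 53), 26), Pow(Add(4, -3), 2)) = Add(Rational(-78, 53), Pow(1, 2)) = Add(Rational(-78, 53), 1) = Rational(-25, 53)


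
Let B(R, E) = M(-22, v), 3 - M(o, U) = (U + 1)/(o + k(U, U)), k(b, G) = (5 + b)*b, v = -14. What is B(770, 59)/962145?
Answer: 5/1539432 ≈ 3.2480e-6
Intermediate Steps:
k(b, G) = b*(5 + b)
M(o, U) = 3 - (1 + U)/(o + U*(5 + U)) (M(o, U) = 3 - (U + 1)/(o + U*(5 + U)) = 3 - (1 + U)/(o + U*(5 + U)))
B(R, E) = 25/8 (B(R, E) = (-1 - 1*(-14) + 3*(-22) + 3*(-14)*(5 - 14))/(-22 - 14*(5 - 14)) = (-1 + 14 - 66 + 3*(-14)*(-9))/(-22 - 14*(-9)) = (-1 + 14 - 66 + 378)/(-22 + 126) = 325/104 = (1/104)*325 = 25/8)
B(770, 59)/962145 = (25/8)/962145 = (25/8)*(1/962145) = 5/1539432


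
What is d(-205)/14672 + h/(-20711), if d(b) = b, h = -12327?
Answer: 176615989/303871792 ≈ 0.58122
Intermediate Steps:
d(-205)/14672 + h/(-20711) = -205/14672 - 12327/(-20711) = -205*1/14672 - 12327*(-1/20711) = -205/14672 + 12327/20711 = 176615989/303871792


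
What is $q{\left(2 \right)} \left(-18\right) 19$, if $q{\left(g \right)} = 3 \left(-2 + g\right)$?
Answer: $0$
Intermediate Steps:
$q{\left(g \right)} = -6 + 3 g$
$q{\left(2 \right)} \left(-18\right) 19 = \left(-6 + 3 \cdot 2\right) \left(-18\right) 19 = \left(-6 + 6\right) \left(-18\right) 19 = 0 \left(-18\right) 19 = 0 \cdot 19 = 0$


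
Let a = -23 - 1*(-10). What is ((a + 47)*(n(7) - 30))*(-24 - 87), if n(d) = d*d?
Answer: -71706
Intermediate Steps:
a = -13 (a = -23 + 10 = -13)
n(d) = d²
((a + 47)*(n(7) - 30))*(-24 - 87) = ((-13 + 47)*(7² - 30))*(-24 - 87) = (34*(49 - 30))*(-111) = (34*19)*(-111) = 646*(-111) = -71706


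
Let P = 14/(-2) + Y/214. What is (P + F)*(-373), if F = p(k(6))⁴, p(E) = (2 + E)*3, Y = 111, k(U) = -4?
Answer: -102931961/214 ≈ -4.8099e+5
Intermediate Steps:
p(E) = 6 + 3*E
F = 1296 (F = (6 + 3*(-4))⁴ = (6 - 12)⁴ = (-6)⁴ = 1296)
P = -1387/214 (P = 14/(-2) + 111/214 = 14*(-½) + 111*(1/214) = -7 + 111/214 = -1387/214 ≈ -6.4813)
(P + F)*(-373) = (-1387/214 + 1296)*(-373) = (275957/214)*(-373) = -102931961/214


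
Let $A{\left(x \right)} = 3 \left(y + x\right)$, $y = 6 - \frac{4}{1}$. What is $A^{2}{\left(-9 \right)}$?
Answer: $441$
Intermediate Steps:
$y = 2$ ($y = 6 - 4 \cdot 1 = 6 - 4 = 2$)
$A{\left(x \right)} = 6 + 3 x$ ($A{\left(x \right)} = 3 \left(2 + x\right) = 6 + 3 x$)
$A^{2}{\left(-9 \right)} = \left(6 + 3 \left(-9\right)\right)^{2} = \left(6 - 27\right)^{2} = \left(-21\right)^{2} = 441$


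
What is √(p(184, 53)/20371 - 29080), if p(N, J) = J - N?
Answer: 3*I*√1340839163209/20371 ≈ 170.53*I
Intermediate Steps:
√(p(184, 53)/20371 - 29080) = √((53 - 1*184)/20371 - 29080) = √((53 - 184)*(1/20371) - 29080) = √(-131*1/20371 - 29080) = √(-131/20371 - 29080) = √(-592388811/20371) = 3*I*√1340839163209/20371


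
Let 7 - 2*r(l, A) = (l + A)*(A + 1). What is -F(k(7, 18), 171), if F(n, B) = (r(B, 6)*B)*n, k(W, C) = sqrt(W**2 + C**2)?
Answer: 105336*sqrt(373) ≈ 2.0344e+6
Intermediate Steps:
r(l, A) = 7/2 - (1 + A)*(A + l)/2 (r(l, A) = 7/2 - (l + A)*(A + 1)/2 = 7/2 - (A + l)*(1 + A)/2 = 7/2 - (1 + A)*(A + l)/2)
k(W, C) = sqrt(C**2 + W**2)
F(n, B) = B*n*(-35/2 - 7*B/2) (F(n, B) = ((7/2 - 1/2*6 - B/2 - 1/2*6**2 - 1/2*6*B)*B)*n = ((7/2 - 3 - B/2 - 1/2*36 - 3*B)*B)*n = ((7/2 - 3 - B/2 - 18 - 3*B)*B)*n = ((-35/2 - 7*B/2)*B)*n = (B*(-35/2 - 7*B/2))*n = B*n*(-35/2 - 7*B/2))
-F(k(7, 18), 171) = -(-7)*171*sqrt(18**2 + 7**2)*(5 + 171)/2 = -(-7)*171*sqrt(324 + 49)*176/2 = -(-7)*171*sqrt(373)*176/2 = -(-105336)*sqrt(373) = 105336*sqrt(373)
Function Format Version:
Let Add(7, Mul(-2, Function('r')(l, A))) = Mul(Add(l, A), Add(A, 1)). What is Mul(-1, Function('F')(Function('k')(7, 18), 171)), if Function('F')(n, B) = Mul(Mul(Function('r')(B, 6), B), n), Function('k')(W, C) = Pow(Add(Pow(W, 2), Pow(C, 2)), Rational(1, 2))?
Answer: Mul(105336, Pow(373, Rational(1, 2))) ≈ 2.0344e+6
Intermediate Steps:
Function('r')(l, A) = Add(Rational(7, 2), Mul(Rational(-1, 2), Add(1, A), Add(A, l))) (Function('r')(l, A) = Add(Rational(7, 2), Mul(Rational(-1, 2), Mul(Add(l, A), Add(A, 1)))) = Add(Rational(7, 2), Mul(Rational(-1, 2), Mul(Add(A, l), Add(1, A)))) = Add(Rational(7, 2), Mul(Rational(-1, 2), Mul(Add(1, A), Add(A, l)))) = Add(Rational(7, 2), Mul(Rational(-1, 2), Add(1, A), Add(A, l))))
Function('k')(W, C) = Pow(Add(Pow(C, 2), Pow(W, 2)), Rational(1, 2))
Function('F')(n, B) = Mul(B, n, Add(Rational(-35, 2), Mul(Rational(-7, 2), B))) (Function('F')(n, B) = Mul(Mul(Add(Rational(7, 2), Mul(Rational(-1, 2), 6), Mul(Rational(-1, 2), B), Mul(Rational(-1, 2), Pow(6, 2)), Mul(Rational(-1, 2), 6, B)), B), n) = Mul(Mul(Add(Rational(7, 2), -3, Mul(Rational(-1, 2), B), Mul(Rational(-1, 2), 36), Mul(-3, B)), B), n) = Mul(Mul(Add(Rational(7, 2), -3, Mul(Rational(-1, 2), B), -18, Mul(-3, B)), B), n) = Mul(Mul(Add(Rational(-35, 2), Mul(Rational(-7, 2), B)), B), n) = Mul(Mul(B, Add(Rational(-35, 2), Mul(Rational(-7, 2), B))), n) = Mul(B, n, Add(Rational(-35, 2), Mul(Rational(-7, 2), B))))
Mul(-1, Function('F')(Function('k')(7, 18), 171)) = Mul(-1, Mul(Rational(-7, 2), 171, Pow(Add(Pow(18, 2), Pow(7, 2)), Rational(1, 2)), Add(5, 171))) = Mul(-1, Mul(Rational(-7, 2), 171, Pow(Add(324, 49), Rational(1, 2)), 176)) = Mul(-1, Mul(Rational(-7, 2), 171, Pow(373, Rational(1, 2)), 176)) = Mul(-1, Mul(-105336, Pow(373, Rational(1, 2)))) = Mul(105336, Pow(373, Rational(1, 2)))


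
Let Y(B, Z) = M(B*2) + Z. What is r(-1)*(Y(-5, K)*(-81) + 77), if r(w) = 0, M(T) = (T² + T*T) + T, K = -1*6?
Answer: 0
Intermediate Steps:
K = -6
M(T) = T + 2*T² (M(T) = (T² + T²) + T = 2*T² + T = T + 2*T²)
Y(B, Z) = Z + 2*B*(1 + 4*B) (Y(B, Z) = (B*2)*(1 + 2*(B*2)) + Z = (2*B)*(1 + 2*(2*B)) + Z = (2*B)*(1 + 4*B) + Z = 2*B*(1 + 4*B) + Z = Z + 2*B*(1 + 4*B))
r(-1)*(Y(-5, K)*(-81) + 77) = 0*((-6 + 2*(-5)*(1 + 4*(-5)))*(-81) + 77) = 0*((-6 + 2*(-5)*(1 - 20))*(-81) + 77) = 0*((-6 + 2*(-5)*(-19))*(-81) + 77) = 0*((-6 + 190)*(-81) + 77) = 0*(184*(-81) + 77) = 0*(-14904 + 77) = 0*(-14827) = 0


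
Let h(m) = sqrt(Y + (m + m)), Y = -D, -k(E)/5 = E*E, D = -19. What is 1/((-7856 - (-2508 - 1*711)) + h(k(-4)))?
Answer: -4637/21501910 - I*sqrt(141)/21501910 ≈ -0.00021566 - 5.5225e-7*I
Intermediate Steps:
k(E) = -5*E**2 (k(E) = -5*E*E = -5*E**2)
Y = 19 (Y = -1*(-19) = 19)
h(m) = sqrt(19 + 2*m) (h(m) = sqrt(19 + (m + m)) = sqrt(19 + 2*m))
1/((-7856 - (-2508 - 1*711)) + h(k(-4))) = 1/((-7856 - (-2508 - 1*711)) + sqrt(19 + 2*(-5*(-4)**2))) = 1/((-7856 - (-2508 - 711)) + sqrt(19 + 2*(-5*16))) = 1/((-7856 - 1*(-3219)) + sqrt(19 + 2*(-80))) = 1/((-7856 + 3219) + sqrt(19 - 160)) = 1/(-4637 + sqrt(-141)) = 1/(-4637 + I*sqrt(141))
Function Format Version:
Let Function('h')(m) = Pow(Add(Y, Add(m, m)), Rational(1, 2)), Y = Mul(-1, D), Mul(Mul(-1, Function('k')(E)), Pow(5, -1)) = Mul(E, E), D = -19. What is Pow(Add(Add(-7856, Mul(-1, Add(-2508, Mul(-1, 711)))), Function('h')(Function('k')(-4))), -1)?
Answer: Add(Rational(-4637, 21501910), Mul(Rational(-1, 21501910), I, Pow(141, Rational(1, 2)))) ≈ Add(-0.00021566, Mul(-5.5225e-7, I))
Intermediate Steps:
Function('k')(E) = Mul(-5, Pow(E, 2)) (Function('k')(E) = Mul(-5, Mul(E, E)) = Mul(-5, Pow(E, 2)))
Y = 19 (Y = Mul(-1, -19) = 19)
Function('h')(m) = Pow(Add(19, Mul(2, m)), Rational(1, 2)) (Function('h')(m) = Pow(Add(19, Add(m, m)), Rational(1, 2)) = Pow(Add(19, Mul(2, m)), Rational(1, 2)))
Pow(Add(Add(-7856, Mul(-1, Add(-2508, Mul(-1, 711)))), Function('h')(Function('k')(-4))), -1) = Pow(Add(Add(-7856, Mul(-1, Add(-2508, Mul(-1, 711)))), Pow(Add(19, Mul(2, Mul(-5, Pow(-4, 2)))), Rational(1, 2))), -1) = Pow(Add(Add(-7856, Mul(-1, Add(-2508, -711))), Pow(Add(19, Mul(2, Mul(-5, 16))), Rational(1, 2))), -1) = Pow(Add(Add(-7856, Mul(-1, -3219)), Pow(Add(19, Mul(2, -80)), Rational(1, 2))), -1) = Pow(Add(Add(-7856, 3219), Pow(Add(19, -160), Rational(1, 2))), -1) = Pow(Add(-4637, Pow(-141, Rational(1, 2))), -1) = Pow(Add(-4637, Mul(I, Pow(141, Rational(1, 2)))), -1)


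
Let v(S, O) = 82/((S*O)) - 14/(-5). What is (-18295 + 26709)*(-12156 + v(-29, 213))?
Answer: -3158211660688/30885 ≈ -1.0226e+8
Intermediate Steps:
v(S, O) = 14/5 + 82/(O*S) (v(S, O) = 82/((O*S)) - 14*(-1/5) = 82*(1/(O*S)) + 14/5 = 82/(O*S) + 14/5 = 14/5 + 82/(O*S))
(-18295 + 26709)*(-12156 + v(-29, 213)) = (-18295 + 26709)*(-12156 + (14/5 + 82/(213*(-29)))) = 8414*(-12156 + (14/5 + 82*(1/213)*(-1/29))) = 8414*(-12156 + (14/5 - 82/6177)) = 8414*(-12156 + 86068/30885) = 8414*(-375351992/30885) = -3158211660688/30885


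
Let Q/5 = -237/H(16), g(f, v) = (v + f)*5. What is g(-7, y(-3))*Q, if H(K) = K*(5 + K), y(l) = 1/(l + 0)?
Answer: 21725/168 ≈ 129.32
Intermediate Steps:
y(l) = 1/l
g(f, v) = 5*f + 5*v (g(f, v) = (f + v)*5 = 5*f + 5*v)
Q = -395/112 (Q = 5*(-237*1/(16*(5 + 16))) = 5*(-237/(16*21)) = 5*(-237/336) = 5*(-237*1/336) = 5*(-79/112) = -395/112 ≈ -3.5268)
g(-7, y(-3))*Q = (5*(-7) + 5/(-3))*(-395/112) = (-35 + 5*(-⅓))*(-395/112) = (-35 - 5/3)*(-395/112) = -110/3*(-395/112) = 21725/168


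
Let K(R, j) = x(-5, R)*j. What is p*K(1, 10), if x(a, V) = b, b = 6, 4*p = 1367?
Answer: 20505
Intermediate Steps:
p = 1367/4 (p = (¼)*1367 = 1367/4 ≈ 341.75)
x(a, V) = 6
K(R, j) = 6*j
p*K(1, 10) = 1367*(6*10)/4 = (1367/4)*60 = 20505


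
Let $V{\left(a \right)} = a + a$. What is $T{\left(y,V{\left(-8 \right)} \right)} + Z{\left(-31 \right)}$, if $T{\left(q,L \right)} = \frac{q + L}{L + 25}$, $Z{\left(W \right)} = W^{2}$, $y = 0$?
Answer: $\frac{8633}{9} \approx 959.22$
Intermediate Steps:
$V{\left(a \right)} = 2 a$
$T{\left(q,L \right)} = \frac{L + q}{25 + L}$
$T{\left(y,V{\left(-8 \right)} \right)} + Z{\left(-31 \right)} = \frac{2 \left(-8\right) + 0}{25 + 2 \left(-8\right)} + \left(-31\right)^{2} = \frac{-16 + 0}{25 - 16} + 961 = \frac{1}{9} \left(-16\right) + 961 = - \frac{16}{9} + 961 = \frac{8633}{9}$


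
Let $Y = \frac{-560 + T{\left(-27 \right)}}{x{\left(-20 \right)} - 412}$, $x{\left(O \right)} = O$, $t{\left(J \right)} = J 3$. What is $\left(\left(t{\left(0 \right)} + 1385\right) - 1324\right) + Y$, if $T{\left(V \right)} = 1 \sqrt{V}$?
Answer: $\frac{1682}{27} - \frac{i \sqrt{3}}{144} \approx 62.296 - 0.012028 i$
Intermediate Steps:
$t{\left(J \right)} = 3 J$
$T{\left(V \right)} = \sqrt{V}$
$Y = \frac{35}{27} - \frac{i \sqrt{3}}{144}$ ($Y = \frac{-560 + \sqrt{-27}}{-20 - 412} = \frac{-560 + 3 i \sqrt{3}}{-432} = \left(-560 + 3 i \sqrt{3}\right) \left(- \frac{1}{432}\right) = \frac{35}{27} - \frac{i \sqrt{3}}{144} \approx 1.2963 - 0.012028 i$)
$\left(\left(t{\left(0 \right)} + 1385\right) - 1324\right) + Y = \left(\left(3 \cdot 0 + 1385\right) - 1324\right) + \left(\frac{35}{27} - \frac{i \sqrt{3}}{144}\right) = \left(\left(0 + 1385\right) - 1324\right) + \left(\frac{35}{27} - \frac{i \sqrt{3}}{144}\right) = \left(1385 - 1324\right) + \left(\frac{35}{27} - \frac{i \sqrt{3}}{144}\right) = 61 + \left(\frac{35}{27} - \frac{i \sqrt{3}}{144}\right) = \frac{1682}{27} - \frac{i \sqrt{3}}{144}$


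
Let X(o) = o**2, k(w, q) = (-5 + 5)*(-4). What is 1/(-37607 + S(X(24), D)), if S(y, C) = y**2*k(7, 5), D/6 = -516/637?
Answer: -1/37607 ≈ -2.6591e-5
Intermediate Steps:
k(w, q) = 0 (k(w, q) = 0*(-4) = 0)
D = -3096/637 (D = 6*(-516/637) = -3096/637 ≈ -4.8603)
S(y, C) = 0 (S(y, C) = y**2*0 = 0)
1/(-37607 + S(X(24), D)) = 1/(-37607 + 0) = 1/(-37607) = -1/37607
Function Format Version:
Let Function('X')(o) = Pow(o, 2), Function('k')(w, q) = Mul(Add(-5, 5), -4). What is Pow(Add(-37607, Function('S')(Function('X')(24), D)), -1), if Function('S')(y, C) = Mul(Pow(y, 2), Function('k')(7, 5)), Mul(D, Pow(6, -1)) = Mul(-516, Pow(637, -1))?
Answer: Rational(-1, 37607) ≈ -2.6591e-5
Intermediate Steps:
Function('k')(w, q) = 0 (Function('k')(w, q) = Mul(0, -4) = 0)
D = Rational(-3096, 637) (D = Mul(6, Mul(-516, Pow(637, -1))) = Mul(6, Mul(-516, Rational(1, 637))) = Mul(6, Rational(-516, 637)) = Rational(-3096, 637) ≈ -4.8603)
Function('S')(y, C) = 0 (Function('S')(y, C) = Mul(Pow(y, 2), 0) = 0)
Pow(Add(-37607, Function('S')(Function('X')(24), D)), -1) = Pow(Add(-37607, 0), -1) = Pow(-37607, -1) = Rational(-1, 37607)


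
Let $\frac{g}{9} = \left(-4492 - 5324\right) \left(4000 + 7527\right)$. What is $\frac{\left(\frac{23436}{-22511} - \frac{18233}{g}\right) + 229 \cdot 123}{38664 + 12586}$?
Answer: $\frac{645673083203327551}{1174848887626110000} \approx 0.54958$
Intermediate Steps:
$g = -1018341288$ ($g = 9 \left(-4492 - 5324\right) \left(4000 + 7527\right) = 9 \left(\left(-9816\right) 11527\right) = 9 \left(-113149032\right) = -1018341288$)
$\frac{\left(\frac{23436}{-22511} - \frac{18233}{g}\right) + 229 \cdot 123}{38664 + 12586} = \frac{\left(\frac{23436}{-22511} - \frac{18233}{-1018341288}\right) + 229 \cdot 123}{38664 + 12586} = \frac{\left(23436 \left(- \frac{1}{22511}\right) - - \frac{18233}{1018341288}\right) + 28167}{51250} = \left(\left(- \frac{23436}{22511} + \frac{18233}{1018341288}\right) + 28167\right) \frac{1}{51250} = \left(- \frac{23865435982505}{22923880734168} + 28167\right) \frac{1}{51250} = \frac{645673083203327551}{22923880734168} \cdot \frac{1}{51250} = \frac{645673083203327551}{1174848887626110000}$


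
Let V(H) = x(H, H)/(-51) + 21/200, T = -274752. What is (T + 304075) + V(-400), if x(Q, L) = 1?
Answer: 299095471/10200 ≈ 29323.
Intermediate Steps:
V(H) = 871/10200 (V(H) = 1/(-51) + 21/200 = 1*(-1/51) + 21*(1/200) = -1/51 + 21/200 = 871/10200)
(T + 304075) + V(-400) = (-274752 + 304075) + 871/10200 = 29323 + 871/10200 = 299095471/10200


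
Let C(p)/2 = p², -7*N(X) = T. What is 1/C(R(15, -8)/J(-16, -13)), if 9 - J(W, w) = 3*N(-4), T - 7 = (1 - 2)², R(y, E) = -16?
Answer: 7569/25088 ≈ 0.30170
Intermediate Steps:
T = 8 (T = 7 + (1 - 2)² = 7 + (-1)² = 7 + 1 = 8)
N(X) = -8/7 (N(X) = -⅐*8 = -8/7)
J(W, w) = 87/7 (J(W, w) = 9 - 3*(-8)/7 = 9 - 1*(-24/7) = 9 + 24/7 = 87/7)
C(p) = 2*p²
1/C(R(15, -8)/J(-16, -13)) = 1/(2*(-16/87/7)²) = 1/(2*(-16*7/87)²) = 1/(2*(-112/87)²) = 1/(2*(12544/7569)) = 1/(25088/7569) = 7569/25088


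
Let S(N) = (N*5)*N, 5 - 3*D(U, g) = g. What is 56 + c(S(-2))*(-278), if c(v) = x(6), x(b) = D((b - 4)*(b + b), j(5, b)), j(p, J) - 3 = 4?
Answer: 724/3 ≈ 241.33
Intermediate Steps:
j(p, J) = 7 (j(p, J) = 3 + 4 = 7)
D(U, g) = 5/3 - g/3
x(b) = -⅔ (x(b) = 5/3 - ⅓*7 = 5/3 - 7/3 = -⅔)
S(N) = 5*N² (S(N) = (5*N)*N = 5*N²)
c(v) = -⅔
56 + c(S(-2))*(-278) = 56 - ⅔*(-278) = 56 + 556/3 = 724/3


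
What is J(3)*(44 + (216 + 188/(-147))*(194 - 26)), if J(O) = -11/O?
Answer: -2781020/21 ≈ -1.3243e+5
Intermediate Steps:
J(3)*(44 + (216 + 188/(-147))*(194 - 26)) = (-11/3)*(44 + (216 + 188/(-147))*(194 - 26)) = (-11*1/3)*(44 + (216 + 188*(-1/147))*168) = -11*(44 + (216 - 188/147)*168)/3 = -11*(44 + (31564/147)*168)/3 = -11*(44 + 252512/7)/3 = -11/3*252820/7 = -2781020/21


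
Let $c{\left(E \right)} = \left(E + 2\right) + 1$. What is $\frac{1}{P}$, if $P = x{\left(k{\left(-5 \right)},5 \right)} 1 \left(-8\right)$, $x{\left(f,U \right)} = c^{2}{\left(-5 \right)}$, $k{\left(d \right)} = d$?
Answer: $- \frac{1}{32} \approx -0.03125$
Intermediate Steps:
$c{\left(E \right)} = 3 + E$ ($c{\left(E \right)} = \left(2 + E\right) + 1 = 3 + E$)
$x{\left(f,U \right)} = 4$ ($x{\left(f,U \right)} = \left(3 - 5\right)^{2} = \left(-2\right)^{2} = 4$)
$P = -32$ ($P = 4 \cdot 1 \left(-8\right) = 4 \left(-8\right) = -32$)
$\frac{1}{P} = \frac{1}{-32} = - \frac{1}{32}$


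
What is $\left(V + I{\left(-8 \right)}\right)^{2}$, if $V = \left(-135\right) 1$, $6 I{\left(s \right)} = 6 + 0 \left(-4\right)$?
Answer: $17956$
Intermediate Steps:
$I{\left(s \right)} = 1$ ($I{\left(s \right)} = \frac{6 + 0 \left(-4\right)}{6} = \frac{6 + 0}{6} = \frac{1}{6} \cdot 6 = 1$)
$V = -135$
$\left(V + I{\left(-8 \right)}\right)^{2} = \left(-135 + 1\right)^{2} = \left(-134\right)^{2} = 17956$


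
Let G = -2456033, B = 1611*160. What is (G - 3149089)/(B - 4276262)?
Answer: 2802561/2009251 ≈ 1.3948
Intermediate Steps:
B = 257760
(G - 3149089)/(B - 4276262) = (-2456033 - 3149089)/(257760 - 4276262) = -5605122/(-4018502) = -5605122*(-1/4018502) = 2802561/2009251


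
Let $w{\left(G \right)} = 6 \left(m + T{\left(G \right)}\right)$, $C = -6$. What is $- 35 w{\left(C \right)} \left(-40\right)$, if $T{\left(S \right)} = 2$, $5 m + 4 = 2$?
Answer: $13440$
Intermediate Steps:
$m = - \frac{2}{5}$ ($m = - \frac{4}{5} + \frac{1}{5} \cdot 2 = - \frac{4}{5} + \frac{2}{5} = - \frac{2}{5} \approx -0.4$)
$w{\left(G \right)} = \frac{48}{5}$ ($w{\left(G \right)} = 6 \left(- \frac{2}{5} + 2\right) = 6 \cdot \frac{8}{5} = \frac{48}{5}$)
$- 35 w{\left(C \right)} \left(-40\right) = \left(-35\right) \frac{48}{5} \left(-40\right) = \left(-336\right) \left(-40\right) = 13440$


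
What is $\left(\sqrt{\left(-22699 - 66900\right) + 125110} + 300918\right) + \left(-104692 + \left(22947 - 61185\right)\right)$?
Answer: $157988 + \sqrt{35511} \approx 1.5818 \cdot 10^{5}$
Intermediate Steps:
$\left(\sqrt{\left(-22699 - 66900\right) + 125110} + 300918\right) + \left(-104692 + \left(22947 - 61185\right)\right) = \left(\sqrt{-89599 + 125110} + 300918\right) - 142930 = \left(\sqrt{35511} + 300918\right) - 142930 = \left(300918 + \sqrt{35511}\right) - 142930 = 157988 + \sqrt{35511}$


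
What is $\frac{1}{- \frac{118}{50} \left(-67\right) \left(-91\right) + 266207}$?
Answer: $\frac{25}{6295452} \approx 3.9711 \cdot 10^{-6}$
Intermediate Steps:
$\frac{1}{- \frac{118}{50} \left(-67\right) \left(-91\right) + 266207} = \frac{1}{\left(-118\right) \frac{1}{50} \left(-67\right) \left(-91\right) + 266207} = \frac{1}{\left(- \frac{59}{25}\right) \left(-67\right) \left(-91\right) + 266207} = \frac{1}{\frac{3953}{25} \left(-91\right) + 266207} = \frac{1}{- \frac{359723}{25} + 266207} = \frac{1}{\frac{6295452}{25}} = \frac{25}{6295452}$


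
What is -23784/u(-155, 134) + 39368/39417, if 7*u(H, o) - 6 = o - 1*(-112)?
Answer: -3714590/5631 ≈ -659.67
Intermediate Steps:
u(H, o) = 118/7 + o/7 (u(H, o) = 6/7 + (o - 1*(-112))/7 = 6/7 + (o + 112)/7 = 6/7 + (112 + o)/7 = 6/7 + (16 + o/7) = 118/7 + o/7)
-23784/u(-155, 134) + 39368/39417 = -23784/(118/7 + (⅐)*134) + 39368/39417 = -23784/(118/7 + 134/7) + 39368*(1/39417) = -23784/36 + 5624/5631 = -23784*1/36 + 5624/5631 = -1982/3 + 5624/5631 = -3714590/5631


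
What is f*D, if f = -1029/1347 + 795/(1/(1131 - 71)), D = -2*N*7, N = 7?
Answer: -37080451786/449 ≈ -8.2585e+7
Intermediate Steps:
D = -98 (D = -2*7*7 = -14*7 = -98)
f = 378371957/449 (f = -1029*1/1347 + 795/(1/1060) = -343/449 + 795/(1/1060) = -343/449 + 795*1060 = -343/449 + 842700 = 378371957/449 ≈ 8.4270e+5)
f*D = (378371957/449)*(-98) = -37080451786/449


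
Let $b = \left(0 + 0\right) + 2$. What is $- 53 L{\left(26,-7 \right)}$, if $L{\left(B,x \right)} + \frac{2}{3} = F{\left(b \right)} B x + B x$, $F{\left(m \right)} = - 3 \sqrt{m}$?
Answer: $\frac{29044}{3} - 28938 \sqrt{2} \approx -31243.0$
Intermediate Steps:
$b = 2$ ($b = 0 + 2 = 2$)
$L{\left(B,x \right)} = - \frac{2}{3} + B x - 3 B x \sqrt{2}$ ($L{\left(B,x \right)} = - \frac{2}{3} + \left(- 3 \sqrt{2} B x + B x\right) = - \frac{2}{3} + \left(- 3 B \sqrt{2} x + B x\right) = - \frac{2}{3} + \left(- 3 B x \sqrt{2} + B x\right) = - \frac{2}{3} + \left(B x - 3 B x \sqrt{2}\right) = - \frac{2}{3} + B x - 3 B x \sqrt{2}$)
$- 53 L{\left(26,-7 \right)} = - 53 \left(- \frac{2}{3} + 26 \left(-7\right) - 78 \left(-7\right) \sqrt{2}\right) = - 53 \left(- \frac{2}{3} - 182 + 546 \sqrt{2}\right) = - 53 \left(- \frac{548}{3} + 546 \sqrt{2}\right) = \frac{29044}{3} - 28938 \sqrt{2}$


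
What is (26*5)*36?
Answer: 4680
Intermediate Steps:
(26*5)*36 = 130*36 = 4680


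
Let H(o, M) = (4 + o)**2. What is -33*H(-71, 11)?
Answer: -148137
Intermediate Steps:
-33*H(-71, 11) = -33*(4 - 71)**2 = -33*(-67)**2 = -33*4489 = -148137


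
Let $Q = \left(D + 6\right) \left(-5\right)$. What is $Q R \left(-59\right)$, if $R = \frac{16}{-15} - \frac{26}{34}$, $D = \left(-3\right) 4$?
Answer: $\frac{55106}{17} \approx 3241.5$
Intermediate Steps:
$D = -12$
$Q = 30$ ($Q = \left(-12 + 6\right) \left(-5\right) = \left(-6\right) \left(-5\right) = 30$)
$R = - \frac{467}{255}$ ($R = 16 \left(- \frac{1}{15}\right) - \frac{13}{17} = - \frac{16}{15} - \frac{13}{17} = - \frac{467}{255} \approx -1.8314$)
$Q R \left(-59\right) = 30 \left(- \frac{467}{255}\right) \left(-59\right) = \left(- \frac{934}{17}\right) \left(-59\right) = \frac{55106}{17}$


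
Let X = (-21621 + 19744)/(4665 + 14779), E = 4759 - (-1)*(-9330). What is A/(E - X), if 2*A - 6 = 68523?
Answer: -222079646/29625549 ≈ -7.4962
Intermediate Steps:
A = 68529/2 (A = 3 + (½)*68523 = 3 + 68523/2 = 68529/2 ≈ 34265.)
E = -4571 (E = 4759 - 1*9330 = 4759 - 9330 = -4571)
X = -1877/19444 ≈ -0.096534
A/(E - X) = 68529/(2*(-4571 - 1*(-1877/19444))) = 68529/(2*(-4571 + 1877/19444)) = 68529/(2*(-88876647/19444)) = (68529/2)*(-19444/88876647) = -222079646/29625549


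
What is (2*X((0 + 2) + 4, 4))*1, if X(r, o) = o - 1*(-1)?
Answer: 10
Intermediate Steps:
X(r, o) = 1 + o (X(r, o) = o + 1 = 1 + o)
(2*X((0 + 2) + 4, 4))*1 = (2*(1 + 4))*1 = (2*5)*1 = 10*1 = 10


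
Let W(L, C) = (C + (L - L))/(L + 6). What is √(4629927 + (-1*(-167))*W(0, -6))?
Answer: 16*√18085 ≈ 2151.7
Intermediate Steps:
W(L, C) = C/(6 + L) (W(L, C) = (C + 0)/(6 + L) = C/(6 + L))
√(4629927 + (-1*(-167))*W(0, -6)) = √(4629927 + (-1*(-167))*(-6/(6 + 0))) = √(4629927 + 167*(-6/6)) = √(4629927 + 167*(-6*⅙)) = √(4629927 + 167*(-1)) = √(4629927 - 167) = √4629760 = 16*√18085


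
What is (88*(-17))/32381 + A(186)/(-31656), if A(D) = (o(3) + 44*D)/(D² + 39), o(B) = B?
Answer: -546829273669/11834236146120 ≈ -0.046207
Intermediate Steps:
A(D) = (3 + 44*D)/(39 + D²) (A(D) = (3 + 44*D)/(D² + 39) = (3 + 44*D)/(39 + D²))
(88*(-17))/32381 + A(186)/(-31656) = (88*(-17))/32381 + ((3 + 44*186)/(39 + 186²))/(-31656) = -1496*1/32381 + ((3 + 8184)/(39 + 34596))*(-1/31656) = -1496/32381 + (8187/34635)*(-1/31656) = -1496/32381 + ((1/34635)*8187)*(-1/31656) = -1496/32381 + (2729/11545)*(-1/31656) = -1496/32381 - 2729/365468520 = -546829273669/11834236146120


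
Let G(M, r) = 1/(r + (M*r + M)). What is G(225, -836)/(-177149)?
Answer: 1/33429964939 ≈ 2.9913e-11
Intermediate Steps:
G(M, r) = 1/(M + r + M*r) (G(M, r) = 1/(r + (M + M*r)) = 1/(M + r + M*r))
G(225, -836)/(-177149) = 1/((225 - 836 + 225*(-836))*(-177149)) = -1/177149/(225 - 836 - 188100) = -1/177149/(-188711) = -1/188711*(-1/177149) = 1/33429964939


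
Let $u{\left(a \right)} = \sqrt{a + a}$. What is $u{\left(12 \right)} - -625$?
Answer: $625 + 2 \sqrt{6} \approx 629.9$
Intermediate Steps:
$u{\left(a \right)} = \sqrt{2} \sqrt{a}$ ($u{\left(a \right)} = \sqrt{2 a} = \sqrt{2} \sqrt{a}$)
$u{\left(12 \right)} - -625 = \sqrt{2} \sqrt{12} - -625 = \sqrt{2} \cdot 2 \sqrt{3} + 625 = 2 \sqrt{6} + 625 = 625 + 2 \sqrt{6}$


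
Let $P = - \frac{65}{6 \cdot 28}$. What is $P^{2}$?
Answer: $\frac{4225}{28224} \approx 0.1497$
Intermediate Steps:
$P = - \frac{65}{168} \approx -0.3869$
$P^{2} = \left(- \frac{65}{168}\right)^{2} = \frac{4225}{28224}$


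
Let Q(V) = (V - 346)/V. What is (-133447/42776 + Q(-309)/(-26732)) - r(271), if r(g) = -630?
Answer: 55375122465781/88334450472 ≈ 626.88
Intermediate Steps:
Q(V) = (-346 + V)/V
(-133447/42776 + Q(-309)/(-26732)) - r(271) = (-133447/42776 + ((-346 - 309)/(-309))/(-26732)) - 1*(-630) = (-133447*1/42776 - 1/309*(-655)*(-1/26732)) + 630 = (-133447/42776 + (655/309)*(-1/26732)) + 630 = (-133447/42776 - 655/8260188) + 630 = -275581331579/88334450472 + 630 = 55375122465781/88334450472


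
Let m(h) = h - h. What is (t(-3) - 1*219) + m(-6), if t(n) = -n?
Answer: -216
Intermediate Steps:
m(h) = 0
(t(-3) - 1*219) + m(-6) = (-1*(-3) - 1*219) + 0 = (3 - 219) + 0 = -216 + 0 = -216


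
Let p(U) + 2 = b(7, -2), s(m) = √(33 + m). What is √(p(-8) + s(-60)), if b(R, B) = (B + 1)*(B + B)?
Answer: √(2 + 3*I*√3) ≈ 1.9452 + 1.3356*I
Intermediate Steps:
b(R, B) = 2*B*(1 + B) (b(R, B) = (1 + B)*(2*B) = 2*B*(1 + B))
p(U) = 2 (p(U) = -2 + 2*(-2)*(1 - 2) = -2 + 2*(-2)*(-1) = -2 + 4 = 2)
√(p(-8) + s(-60)) = √(2 + √(33 - 60)) = √(2 + √(-27)) = √(2 + 3*I*√3)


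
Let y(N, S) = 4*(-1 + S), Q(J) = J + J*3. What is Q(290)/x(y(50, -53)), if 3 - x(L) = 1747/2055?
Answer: 1191900/2209 ≈ 539.57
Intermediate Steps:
Q(J) = 4*J (Q(J) = J + 3*J = 4*J)
y(N, S) = -4 + 4*S
x(L) = 4418/2055 (x(L) = 3 - 1747/2055 = 4418/2055)
Q(290)/x(y(50, -53)) = (4*290)/(4418/2055) = 1160*(2055/4418) = 1191900/2209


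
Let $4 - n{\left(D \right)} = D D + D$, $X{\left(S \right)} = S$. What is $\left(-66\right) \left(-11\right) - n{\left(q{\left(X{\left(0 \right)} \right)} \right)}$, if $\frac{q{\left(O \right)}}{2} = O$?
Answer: $722$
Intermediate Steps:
$q{\left(O \right)} = 2 O$
$n{\left(D \right)} = 4 - D - D^{2}$ ($n{\left(D \right)} = 4 - \left(D D + D\right) = 4 - \left(D^{2} + D\right) = 4 - \left(D + D^{2}\right) = 4 - D - D^{2}$)
$\left(-66\right) \left(-11\right) - n{\left(q{\left(X{\left(0 \right)} \right)} \right)} = \left(-66\right) \left(-11\right) - \left(4 - 2 \cdot 0 - \left(2 \cdot 0\right)^{2}\right) = 726 - \left(4 - 0 - 0^{2}\right) = 726 - \left(4 + 0 - 0\right) = 726 - \left(4 + 0 + 0\right) = 726 - 4 = 722$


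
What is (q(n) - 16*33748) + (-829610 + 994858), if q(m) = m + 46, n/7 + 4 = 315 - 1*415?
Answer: -375402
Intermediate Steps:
n = -728 (n = -28 + 7*(315 - 1*415) = -28 + 7*(315 - 415) = -28 + 7*(-100) = -28 - 700 = -728)
q(m) = 46 + m
(q(n) - 16*33748) + (-829610 + 994858) = ((46 - 728) - 16*33748) + (-829610 + 994858) = (-682 - 539968) + 165248 = -540650 + 165248 = -375402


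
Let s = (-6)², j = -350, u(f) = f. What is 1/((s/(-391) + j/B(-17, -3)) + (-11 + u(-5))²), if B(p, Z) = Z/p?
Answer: -1173/2026270 ≈ -0.00057890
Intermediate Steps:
s = 36
1/((s/(-391) + j/B(-17, -3)) + (-11 + u(-5))²) = 1/((36/(-391) - 350/((-3/(-17)))) + (-11 - 5)²) = 1/((36*(-1/391) - 350/((-3*(-1/17)))) + (-16)²) = 1/((-36/391 - 350/3/17) + 256) = 1/((-36/391 - 350*17/3) + 256) = 1/((-36/391 - 5950/3) + 256) = 1/(-2326558/1173 + 256) = 1/(-2026270/1173) = -1173/2026270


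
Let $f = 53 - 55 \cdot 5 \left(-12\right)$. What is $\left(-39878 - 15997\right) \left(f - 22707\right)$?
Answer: $1081404750$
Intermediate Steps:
$f = 3353$ ($f = 53 - -3300 = 53 + 3300 = 3353$)
$\left(-39878 - 15997\right) \left(f - 22707\right) = \left(-39878 - 15997\right) \left(3353 - 22707\right) = \left(-55875\right) \left(-19354\right) = 1081404750$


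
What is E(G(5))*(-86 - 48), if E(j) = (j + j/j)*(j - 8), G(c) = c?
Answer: 2412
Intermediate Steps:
E(j) = (1 + j)*(-8 + j) (E(j) = (j + 1)*(-8 + j) = (1 + j)*(-8 + j))
E(G(5))*(-86 - 48) = (-8 + 5**2 - 7*5)*(-86 - 48) = (-8 + 25 - 35)*(-134) = -18*(-134) = 2412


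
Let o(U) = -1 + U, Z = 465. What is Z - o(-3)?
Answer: 469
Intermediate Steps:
Z - o(-3) = 465 - (-1 - 3) = 465 - 1*(-4) = 465 + 4 = 469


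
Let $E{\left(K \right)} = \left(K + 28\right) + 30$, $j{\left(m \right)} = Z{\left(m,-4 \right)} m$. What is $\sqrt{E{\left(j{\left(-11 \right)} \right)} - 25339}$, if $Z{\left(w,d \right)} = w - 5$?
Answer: $i \sqrt{25105} \approx 158.45 i$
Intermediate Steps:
$Z{\left(w,d \right)} = -5 + w$
$j{\left(m \right)} = m \left(-5 + m\right)$ ($j{\left(m \right)} = \left(-5 + m\right) m = m \left(-5 + m\right)$)
$E{\left(K \right)} = 58 + K$ ($E{\left(K \right)} = \left(28 + K\right) + 30 = 58 + K$)
$\sqrt{E{\left(j{\left(-11 \right)} \right)} - 25339} = \sqrt{\left(58 - 11 \left(-5 - 11\right)\right) - 25339} = \sqrt{\left(58 - -176\right) - 25339} = \sqrt{\left(58 + 176\right) - 25339} = \sqrt{234 - 25339} = \sqrt{-25105} = i \sqrt{25105}$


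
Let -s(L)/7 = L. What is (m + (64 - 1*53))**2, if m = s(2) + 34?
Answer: 961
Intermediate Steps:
s(L) = -7*L
m = 20 (m = -7*2 + 34 = -14 + 34 = 20)
(m + (64 - 1*53))**2 = (20 + (64 - 1*53))**2 = (20 + (64 - 53))**2 = (20 + 11)**2 = 31**2 = 961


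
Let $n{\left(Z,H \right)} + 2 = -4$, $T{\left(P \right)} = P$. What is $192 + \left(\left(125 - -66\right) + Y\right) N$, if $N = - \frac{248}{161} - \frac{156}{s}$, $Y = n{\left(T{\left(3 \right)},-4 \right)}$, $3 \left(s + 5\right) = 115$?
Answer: $- \frac{771809}{805} \approx -958.77$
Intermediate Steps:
$s = \frac{100}{3}$ ($s = -5 + \frac{1}{3} \cdot 115 = -5 + \frac{115}{3} = \frac{100}{3} \approx 33.333$)
$n{\left(Z,H \right)} = -6$ ($n{\left(Z,H \right)} = -2 - 4 = -6$)
$Y = -6$
$N = - \frac{25037}{4025}$ ($N = - \frac{248}{161} - \frac{156}{\frac{100}{3}} = \left(-248\right) \frac{1}{161} - \frac{117}{25} = - \frac{248}{161} - \frac{117}{25} = - \frac{25037}{4025} \approx -6.2204$)
$192 + \left(\left(125 - -66\right) + Y\right) N = 192 + \left(\left(125 - -66\right) - 6\right) \left(- \frac{25037}{4025}\right) = 192 + \left(\left(125 + 66\right) - 6\right) \left(- \frac{25037}{4025}\right) = 192 + \left(191 - 6\right) \left(- \frac{25037}{4025}\right) = 192 + 185 \left(- \frac{25037}{4025}\right) = 192 - \frac{926369}{805} = - \frac{771809}{805}$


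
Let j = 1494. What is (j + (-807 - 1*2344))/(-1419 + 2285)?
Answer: -1657/866 ≈ -1.9134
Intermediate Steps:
(j + (-807 - 1*2344))/(-1419 + 2285) = (1494 + (-807 - 1*2344))/(-1419 + 2285) = (1494 + (-807 - 2344))/866 = (1494 - 3151)*(1/866) = -1657*1/866 = -1657/866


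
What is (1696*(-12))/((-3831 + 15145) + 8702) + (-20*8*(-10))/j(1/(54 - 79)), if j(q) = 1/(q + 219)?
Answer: 146089688/417 ≈ 3.5034e+5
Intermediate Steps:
j(q) = 1/(219 + q)
(1696*(-12))/((-3831 + 15145) + 8702) + (-20*8*(-10))/j(1/(54 - 79)) = (1696*(-12))/((-3831 + 15145) + 8702) + (-20*8*(-10))/(1/(219 + 1/(54 - 79))) = -20352/(11314 + 8702) + (-160*(-10))/(1/(219 + 1/(-25))) = -20352/20016 + 1600/(1/(219 - 1/25)) = -20352*1/20016 + 1600/(1/(5474/25)) = -424/417 + 1600/(25/5474) = -424/417 + 1600*(5474/25) = -424/417 + 350336 = 146089688/417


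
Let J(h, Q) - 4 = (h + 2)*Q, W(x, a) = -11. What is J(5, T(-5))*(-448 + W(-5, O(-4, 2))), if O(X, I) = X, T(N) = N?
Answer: 14229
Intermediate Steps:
J(h, Q) = 4 + Q*(2 + h) (J(h, Q) = 4 + (h + 2)*Q = 4 + (2 + h)*Q = 4 + Q*(2 + h))
J(5, T(-5))*(-448 + W(-5, O(-4, 2))) = (4 + 2*(-5) - 5*5)*(-448 - 11) = (4 - 10 - 25)*(-459) = -31*(-459) = 14229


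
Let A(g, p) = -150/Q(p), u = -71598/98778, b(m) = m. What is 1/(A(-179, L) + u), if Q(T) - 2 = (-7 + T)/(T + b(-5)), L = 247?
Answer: -2979803/151561598 ≈ -0.019661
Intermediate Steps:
Q(T) = 2 + (-7 + T)/(-5 + T) (Q(T) = 2 + (-7 + T)/(T - 5) = 2 + (-7 + T)/(-5 + T))
u = -11933/16463 (u = -71598*1/98778 = -11933/16463 ≈ -0.72484)
A(g, p) = -150*(-5 + p)/(-17 + 3*p)
1/(A(-179, L) + u) = 1/(150*(5 - 1*247)/(-17 + 3*247) - 11933/16463) = 1/(150*(5 - 247)/(-17 + 741) - 11933/16463) = 1/(150*(-242)/724 - 11933/16463) = 1/(150*(1/724)*(-242) - 11933/16463) = 1/(-9075/181 - 11933/16463) = 1/(-151561598/2979803) = -2979803/151561598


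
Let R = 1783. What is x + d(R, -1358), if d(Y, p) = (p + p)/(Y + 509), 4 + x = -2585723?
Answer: -1481622250/573 ≈ -2.5857e+6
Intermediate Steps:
x = -2585727 (x = -4 - 2585723 = -2585727)
d(Y, p) = 2*p/(509 + Y) (d(Y, p) = (2*p)/(509 + Y) = 2*p/(509 + Y))
x + d(R, -1358) = -2585727 + 2*(-1358)/(509 + 1783) = -2585727 + 2*(-1358)/2292 = -2585727 + 2*(-1358)*(1/2292) = -2585727 - 679/573 = -1481622250/573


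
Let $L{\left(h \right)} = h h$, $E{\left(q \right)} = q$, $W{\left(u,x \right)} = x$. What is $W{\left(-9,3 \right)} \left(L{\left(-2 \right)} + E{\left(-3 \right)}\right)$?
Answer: $3$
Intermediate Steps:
$L{\left(h \right)} = h^{2}$
$W{\left(-9,3 \right)} \left(L{\left(-2 \right)} + E{\left(-3 \right)}\right) = 3 \left(\left(-2\right)^{2} - 3\right) = 3 \left(4 - 3\right) = 3 \cdot 1 = 3$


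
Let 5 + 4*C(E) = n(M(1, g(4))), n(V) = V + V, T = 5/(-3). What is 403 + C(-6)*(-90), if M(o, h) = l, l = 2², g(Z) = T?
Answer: 671/2 ≈ 335.50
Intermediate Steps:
T = -5/3 (T = 5*(-⅓) = -5/3 ≈ -1.6667)
g(Z) = -5/3
l = 4
M(o, h) = 4
n(V) = 2*V
C(E) = ¾ (C(E) = -5/4 + (2*4)/4 = -5/4 + (¼)*8 = -5/4 + 2 = ¾)
403 + C(-6)*(-90) = 403 + (¾)*(-90) = 403 - 135/2 = 671/2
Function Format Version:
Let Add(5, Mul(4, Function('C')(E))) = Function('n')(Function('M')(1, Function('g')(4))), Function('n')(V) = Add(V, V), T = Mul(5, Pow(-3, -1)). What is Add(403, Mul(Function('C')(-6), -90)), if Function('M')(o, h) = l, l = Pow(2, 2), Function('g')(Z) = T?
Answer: Rational(671, 2) ≈ 335.50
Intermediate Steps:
T = Rational(-5, 3) (T = Mul(5, Rational(-1, 3)) = Rational(-5, 3) ≈ -1.6667)
Function('g')(Z) = Rational(-5, 3)
l = 4
Function('M')(o, h) = 4
Function('n')(V) = Mul(2, V)
Function('C')(E) = Rational(3, 4) (Function('C')(E) = Add(Rational(-5, 4), Mul(Rational(1, 4), Mul(2, 4))) = Add(Rational(-5, 4), Mul(Rational(1, 4), 8)) = Add(Rational(-5, 4), 2) = Rational(3, 4))
Add(403, Mul(Function('C')(-6), -90)) = Add(403, Mul(Rational(3, 4), -90)) = Add(403, Rational(-135, 2)) = Rational(671, 2)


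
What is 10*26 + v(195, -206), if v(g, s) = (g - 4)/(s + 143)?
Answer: 16189/63 ≈ 256.97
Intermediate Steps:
v(g, s) = (-4 + g)/(143 + s)
10*26 + v(195, -206) = 10*26 + (-4 + 195)/(143 - 206) = 260 + 191/(-63) = 260 - 1/63*191 = 260 - 191/63 = 16189/63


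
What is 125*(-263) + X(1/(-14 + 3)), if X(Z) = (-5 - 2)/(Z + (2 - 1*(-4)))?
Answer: -2136952/65 ≈ -32876.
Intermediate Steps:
X(Z) = -7/(6 + Z) (X(Z) = -7/(Z + (2 + 4)) = -7/(Z + 6) = -7/(6 + Z))
125*(-263) + X(1/(-14 + 3)) = 125*(-263) - 7/(6 + 1/(-14 + 3)) = -32875 - 7/(6 + 1/(-11)) = -32875 - 7/(6 - 1/11) = -32875 - 7/65/11 = -32875 - 7*11/65 = -32875 - 77/65 = -2136952/65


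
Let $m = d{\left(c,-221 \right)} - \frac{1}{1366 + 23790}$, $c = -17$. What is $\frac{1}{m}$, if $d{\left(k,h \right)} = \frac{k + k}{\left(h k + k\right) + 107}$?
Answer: $- \frac{96775132}{859151} \approx -112.64$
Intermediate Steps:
$d{\left(k,h \right)} = \frac{2 k}{107 + k + h k}$ ($d{\left(k,h \right)} = \frac{2 k}{\left(k + h k\right) + 107} = \frac{2 k}{107 + k + h k}$)
$m = - \frac{859151}{96775132}$ ($m = 2 \left(-17\right) \frac{1}{107 - 17 - -3757} - \frac{1}{1366 + 23790} = 2 \left(-17\right) \frac{1}{107 - 17 + 3757} - \frac{1}{25156} = 2 \left(-17\right) \frac{1}{3847} - \frac{1}{25156} = - \frac{34}{3847} - \frac{1}{25156} = - \frac{859151}{96775132} \approx -0.0088778$)
$\frac{1}{m} = \frac{1}{- \frac{859151}{96775132}} = - \frac{96775132}{859151}$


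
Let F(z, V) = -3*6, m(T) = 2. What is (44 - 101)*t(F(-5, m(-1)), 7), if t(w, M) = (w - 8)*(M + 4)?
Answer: 16302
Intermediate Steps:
F(z, V) = -18
t(w, M) = (-8 + w)*(4 + M)
(44 - 101)*t(F(-5, m(-1)), 7) = (44 - 101)*(-32 - 8*7 + 4*(-18) + 7*(-18)) = -57*(-32 - 56 - 72 - 126) = -57*(-286) = 16302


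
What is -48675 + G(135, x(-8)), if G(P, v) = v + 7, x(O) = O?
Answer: -48676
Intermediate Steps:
G(P, v) = 7 + v
-48675 + G(135, x(-8)) = -48675 + (7 - 8) = -48675 - 1 = -48676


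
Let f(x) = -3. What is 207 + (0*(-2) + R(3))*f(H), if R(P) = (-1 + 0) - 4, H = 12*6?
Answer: 222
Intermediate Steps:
H = 72
R(P) = -5 (R(P) = -1 - 4 = -5)
207 + (0*(-2) + R(3))*f(H) = 207 + (0*(-2) - 5)*(-3) = 207 + (0 - 5)*(-3) = 207 - 5*(-3) = 207 + 15 = 222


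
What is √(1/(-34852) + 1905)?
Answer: √578482723067/17426 ≈ 43.646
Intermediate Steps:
√(1/(-34852) + 1905) = √(-1/34852 + 1905) = √(66393059/34852) = √578482723067/17426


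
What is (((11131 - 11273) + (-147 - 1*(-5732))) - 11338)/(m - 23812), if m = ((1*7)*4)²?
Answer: 1965/7676 ≈ 0.25599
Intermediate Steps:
m = 784 (m = (7*4)² = 28² = 784)
(((11131 - 11273) + (-147 - 1*(-5732))) - 11338)/(m - 23812) = (((11131 - 11273) + (-147 - 1*(-5732))) - 11338)/(784 - 23812) = ((-142 + (-147 + 5732)) - 11338)/(-23028) = ((-142 + 5585) - 11338)*(-1/23028) = (5443 - 11338)*(-1/23028) = -5895*(-1/23028) = 1965/7676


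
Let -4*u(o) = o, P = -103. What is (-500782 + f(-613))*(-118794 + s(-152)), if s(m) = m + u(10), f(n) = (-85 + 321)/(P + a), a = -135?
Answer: 7088518895436/119 ≈ 5.9567e+10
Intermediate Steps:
f(n) = -118/119 (f(n) = (-85 + 321)/(-103 - 135) = 236/(-238) = 236*(-1/238) = -118/119)
u(o) = -o/4
s(m) = -5/2 + m (s(m) = m - ¼*10 = m - 5/2 = -5/2 + m)
(-500782 + f(-613))*(-118794 + s(-152)) = (-500782 - 118/119)*(-118794 + (-5/2 - 152)) = -59593176*(-118794 - 309/2)/119 = -59593176/119*(-237897/2) = 7088518895436/119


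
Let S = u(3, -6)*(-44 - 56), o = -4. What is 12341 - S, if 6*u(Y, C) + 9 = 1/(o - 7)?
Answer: 402253/33 ≈ 12189.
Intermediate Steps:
u(Y, C) = -50/33 (u(Y, C) = -3/2 + 1/(6*(-4 - 7)) = -3/2 + (1/6)/(-11) = -3/2 + (1/6)*(-1/11) = -3/2 - 1/66 = -50/33)
S = 5000/33 (S = -50*(-44 - 56)/33 = -50/33*(-100) = 5000/33 ≈ 151.52)
12341 - S = 12341 - 1*5000/33 = 12341 - 5000/33 = 402253/33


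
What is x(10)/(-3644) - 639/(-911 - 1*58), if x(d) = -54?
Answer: 396807/588506 ≈ 0.67426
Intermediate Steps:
x(10)/(-3644) - 639/(-911 - 1*58) = -54/(-3644) - 639/(-911 - 1*58) = -54*(-1/3644) - 639/(-911 - 58) = 27/1822 - 639/(-969) = 27/1822 - 639*(-1/969) = 27/1822 + 213/323 = 396807/588506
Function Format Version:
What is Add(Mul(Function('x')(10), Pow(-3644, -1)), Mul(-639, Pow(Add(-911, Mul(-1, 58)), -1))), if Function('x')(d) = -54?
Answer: Rational(396807, 588506) ≈ 0.67426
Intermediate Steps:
Add(Mul(Function('x')(10), Pow(-3644, -1)), Mul(-639, Pow(Add(-911, Mul(-1, 58)), -1))) = Add(Mul(-54, Pow(-3644, -1)), Mul(-639, Pow(Add(-911, Mul(-1, 58)), -1))) = Add(Mul(-54, Rational(-1, 3644)), Mul(-639, Pow(Add(-911, -58), -1))) = Add(Rational(27, 1822), Mul(-639, Pow(-969, -1))) = Add(Rational(27, 1822), Mul(-639, Rational(-1, 969))) = Add(Rational(27, 1822), Rational(213, 323)) = Rational(396807, 588506)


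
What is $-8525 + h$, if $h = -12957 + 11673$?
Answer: $-9809$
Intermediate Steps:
$h = -1284$
$-8525 + h = -8525 - 1284 = -9809$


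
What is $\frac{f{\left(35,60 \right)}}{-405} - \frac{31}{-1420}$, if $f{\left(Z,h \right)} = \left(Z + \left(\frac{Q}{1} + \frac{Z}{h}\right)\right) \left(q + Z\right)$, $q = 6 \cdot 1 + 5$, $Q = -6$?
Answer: $- \frac{1151897}{345060} \approx -3.3382$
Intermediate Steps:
$q = 11$ ($q = 6 + 5 = 11$)
$f{\left(Z,h \right)} = \left(11 + Z\right) \left(-6 + Z + \frac{Z}{h}\right)$ ($f{\left(Z,h \right)} = \left(Z + \left(- \frac{6}{1} + \frac{Z}{h}\right)\right) \left(11 + Z\right) = \left(Z + \left(\left(-6\right) 1 + \frac{Z}{h}\right)\right) \left(11 + Z\right) = \left(Z + \left(-6 + \frac{Z}{h}\right)\right) \left(11 + Z\right) = \left(-6 + Z + \frac{Z}{h}\right) \left(11 + Z\right) = \left(11 + Z\right) \left(-6 + Z + \frac{Z}{h}\right)$)
$\frac{f{\left(35,60 \right)}}{-405} - \frac{31}{-1420} = \frac{\frac{1}{60} \left(35^{2} + 11 \cdot 35 + 60 \left(-66 + 35^{2} + 5 \cdot 35\right)\right)}{-405} - \frac{31}{-1420} = \frac{1225 + 385 + 60 \left(-66 + 1225 + 175\right)}{60} \left(- \frac{1}{405}\right) - - \frac{31}{1420} = \frac{1225 + 385 + 60 \cdot 1334}{60} \left(- \frac{1}{405}\right) + \frac{31}{1420} = \frac{1225 + 385 + 80040}{60} \left(- \frac{1}{405}\right) + \frac{31}{1420} = \frac{1}{60} \cdot 81650 \left(- \frac{1}{405}\right) + \frac{31}{1420} = \frac{8165}{6} \left(- \frac{1}{405}\right) + \frac{31}{1420} = - \frac{1633}{486} + \frac{31}{1420} = - \frac{1151897}{345060}$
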